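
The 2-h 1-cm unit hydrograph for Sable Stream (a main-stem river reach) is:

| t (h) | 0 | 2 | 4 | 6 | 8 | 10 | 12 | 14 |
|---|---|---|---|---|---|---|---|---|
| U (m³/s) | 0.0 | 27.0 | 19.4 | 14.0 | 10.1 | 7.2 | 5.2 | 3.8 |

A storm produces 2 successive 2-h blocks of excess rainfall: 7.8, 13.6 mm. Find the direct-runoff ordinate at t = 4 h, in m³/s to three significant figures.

By discrete convolution, Q_j = Σ (P_i / 10 mm) · U_{j−i}.
At t = 4 h (j=2): Q = (7.8/10)·19.4 + (13.6/10)·27.0 = 51.9 m³/s.

Q ≈ 51.9 m³/s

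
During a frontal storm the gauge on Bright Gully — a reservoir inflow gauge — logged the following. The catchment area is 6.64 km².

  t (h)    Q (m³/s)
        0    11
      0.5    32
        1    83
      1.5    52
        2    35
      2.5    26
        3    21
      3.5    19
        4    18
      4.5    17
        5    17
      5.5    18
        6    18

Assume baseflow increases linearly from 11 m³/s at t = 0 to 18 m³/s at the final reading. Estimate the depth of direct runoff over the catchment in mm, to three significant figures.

d ≈ 48.4 mm

Direct runoff: 0.00, 20.42, 70.83, 39.25, 21.67, 12.08, 6.50, 3.92, 2.33, 0.75, 0.17, 0.58, 0.00 m³/s; ΣQ_DR = 178.5 m³/s.
V = ΣQ_DR · Δt = 178.5 × 1800 s = 3.213 × 10^5 m³.
Over A = 6.64 km², depth = V / A = 48.4 mm.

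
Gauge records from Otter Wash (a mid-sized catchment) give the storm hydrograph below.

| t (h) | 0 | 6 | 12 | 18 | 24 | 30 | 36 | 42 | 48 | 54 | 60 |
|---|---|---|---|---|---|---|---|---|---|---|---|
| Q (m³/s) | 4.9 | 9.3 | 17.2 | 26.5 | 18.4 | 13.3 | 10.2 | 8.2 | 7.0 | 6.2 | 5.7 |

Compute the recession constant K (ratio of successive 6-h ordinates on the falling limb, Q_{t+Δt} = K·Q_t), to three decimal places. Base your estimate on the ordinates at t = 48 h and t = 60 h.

K ≈ 0.902

Using the recession-limb readings at t = 48 h and t = 60 h: Q falls from 7.0 to 5.7 m³/s over 2 intervals.
K = (Q₂/Q₁)^(1/2) = (5.7/7.0)^(1/2) = 0.902.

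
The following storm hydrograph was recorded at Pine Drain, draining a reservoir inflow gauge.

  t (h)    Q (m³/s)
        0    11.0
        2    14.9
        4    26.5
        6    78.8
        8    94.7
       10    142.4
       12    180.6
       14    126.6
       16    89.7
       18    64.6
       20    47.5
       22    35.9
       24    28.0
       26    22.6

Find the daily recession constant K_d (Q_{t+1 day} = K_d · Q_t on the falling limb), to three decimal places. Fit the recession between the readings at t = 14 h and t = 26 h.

K_d ≈ 0.032

Between t = 14 h and t = 26 h the flow falls from 126.6 to 22.6 m³/s over 6×2 h = 12 h.
Per-interval ratio K = (22.6/126.6)^(1/6) = 0.7504; K_d = K^(24/2) = 0.032.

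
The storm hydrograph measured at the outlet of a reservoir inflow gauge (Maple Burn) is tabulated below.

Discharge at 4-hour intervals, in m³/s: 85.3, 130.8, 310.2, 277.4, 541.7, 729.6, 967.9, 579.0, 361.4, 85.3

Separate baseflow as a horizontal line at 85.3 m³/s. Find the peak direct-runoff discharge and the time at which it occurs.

Subtracting baseflow gives direct-runoff ordinates: 0.0, 45.5, 224.9, 192.1, 456.4, 644.3, 882.6, 493.7, 276.1, 0.0 m³/s.
The maximum is 882.6 m³/s, occurring at the reading for t = 24 h.

Q_p = 882.6 m³/s at t = 24 h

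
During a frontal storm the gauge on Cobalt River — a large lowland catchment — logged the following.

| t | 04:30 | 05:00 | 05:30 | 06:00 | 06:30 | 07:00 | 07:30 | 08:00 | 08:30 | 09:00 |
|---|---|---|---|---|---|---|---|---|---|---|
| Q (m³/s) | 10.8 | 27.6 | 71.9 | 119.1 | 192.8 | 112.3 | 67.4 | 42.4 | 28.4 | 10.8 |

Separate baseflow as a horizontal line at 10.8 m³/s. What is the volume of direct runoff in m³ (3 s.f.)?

V ≈ 1.04 × 10^6 m³

Direct-runoff ordinates (Q − Q_b): 0.0, 16.8, 61.1, 108.3, 182.0, 101.5, 56.6, 31.6, 17.6, 0.0 m³/s.
ΣQ_DR = 575.5 m³/s.
With Δt = 0.5 h = 1800 s, V = ΣQ_DR · Δt = 575.5 × 1800 = 1.04 × 10^6 m³.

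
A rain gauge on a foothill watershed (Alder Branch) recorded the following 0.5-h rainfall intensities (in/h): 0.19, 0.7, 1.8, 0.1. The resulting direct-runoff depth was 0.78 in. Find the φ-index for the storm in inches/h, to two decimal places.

Only the 2 blocks with intensity above φ contribute runoff: 0.7, 1.8 in/h.
Σ(I−φ)·Δt = d  ⇒  (0.7+1.8 − 2φ)·0.5 = 0.78
φ = (2.500 − 0.78/0.5) / 2 = 0.47 in/h.

φ ≈ 0.47 in/h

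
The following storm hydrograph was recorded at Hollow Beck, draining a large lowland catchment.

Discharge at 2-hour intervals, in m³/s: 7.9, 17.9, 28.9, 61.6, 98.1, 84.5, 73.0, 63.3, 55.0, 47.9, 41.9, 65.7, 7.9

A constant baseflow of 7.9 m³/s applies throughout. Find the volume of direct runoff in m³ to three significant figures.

V ≈ 3.97 × 10^6 m³

Direct-runoff ordinates (Q − Q_b): 0.0, 10.0, 21.0, 53.7, 90.2, 76.6, 65.1, 55.4, 47.1, 40.0, 34.0, 57.8, 0.0 m³/s.
ΣQ_DR = 550.9 m³/s.
With Δt = 2 h = 7200 s, V = ΣQ_DR · Δt = 550.9 × 7200 = 3.97 × 10^6 m³.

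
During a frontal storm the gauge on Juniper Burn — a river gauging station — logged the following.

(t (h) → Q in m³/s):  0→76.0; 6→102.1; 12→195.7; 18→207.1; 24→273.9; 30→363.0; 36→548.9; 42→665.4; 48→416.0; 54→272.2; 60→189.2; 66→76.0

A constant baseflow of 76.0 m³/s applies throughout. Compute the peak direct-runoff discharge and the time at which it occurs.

Subtracting baseflow gives direct-runoff ordinates: 0.0, 26.1, 119.7, 131.1, 197.9, 287.0, 472.9, 589.4, 340.0, 196.2, 113.2, 0.0 m³/s.
The maximum is 589.4 m³/s, occurring at the reading for t = 42 h.

Q_p = 589.4 m³/s at t = 42 h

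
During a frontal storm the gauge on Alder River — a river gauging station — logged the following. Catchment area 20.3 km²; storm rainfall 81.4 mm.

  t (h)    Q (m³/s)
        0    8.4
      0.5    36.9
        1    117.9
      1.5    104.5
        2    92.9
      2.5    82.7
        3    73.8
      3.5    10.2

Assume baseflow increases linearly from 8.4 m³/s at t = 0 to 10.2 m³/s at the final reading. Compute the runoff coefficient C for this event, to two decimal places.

C ≈ 0.49

ΣQ_DR = 452.9 m³/s; V = ΣQ_DR·Δt = 8.152 × 10^5 m³.
Runoff depth d = V / A = 40.16 mm.
C = d / P = 40.16 / 81.4 = 0.49.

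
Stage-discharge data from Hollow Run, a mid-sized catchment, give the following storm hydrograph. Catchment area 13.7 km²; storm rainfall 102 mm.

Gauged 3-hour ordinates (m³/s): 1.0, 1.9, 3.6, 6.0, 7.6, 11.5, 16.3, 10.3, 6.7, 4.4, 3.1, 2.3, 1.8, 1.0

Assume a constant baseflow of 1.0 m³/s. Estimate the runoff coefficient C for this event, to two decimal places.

C ≈ 0.49

ΣQ_DR = 63.50 m³/s; V = ΣQ_DR·Δt = 6.858 × 10^5 m³.
Runoff depth d = V / A = 50.06 mm.
C = d / P = 50.06 / 102 = 0.49.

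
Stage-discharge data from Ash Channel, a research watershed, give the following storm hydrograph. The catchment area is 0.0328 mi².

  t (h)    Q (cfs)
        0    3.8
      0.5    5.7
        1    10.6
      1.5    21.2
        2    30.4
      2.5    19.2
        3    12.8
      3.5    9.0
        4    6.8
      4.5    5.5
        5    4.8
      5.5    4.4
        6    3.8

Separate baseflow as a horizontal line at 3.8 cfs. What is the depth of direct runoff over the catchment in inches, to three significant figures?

d ≈ 2.09 in

Direct runoff: 0.0, 1.9, 6.8, 17.4, 26.6, 15.4, 9.0, 5.2, 3.0, 1.7, 1.0, 0.6, 0.0 cfs; ΣQ_DR = 88.60 cfs.
V = ΣQ_DR · Δt = 88.60 × 1800 s = 1.595 × 10^5 ft³.
Over A = 0.0328 mi², depth = V / A = 2.09 in.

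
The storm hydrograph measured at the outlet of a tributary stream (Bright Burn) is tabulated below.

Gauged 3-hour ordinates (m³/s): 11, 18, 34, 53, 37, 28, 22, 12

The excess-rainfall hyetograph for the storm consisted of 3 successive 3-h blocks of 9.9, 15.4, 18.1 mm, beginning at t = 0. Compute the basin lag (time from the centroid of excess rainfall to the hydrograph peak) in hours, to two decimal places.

t_L ≈ 3.93 h

Centroid of excess rainfall: t_c = Σ P_i·t̄_i / ΣP_i = 5.0668 h (block centres at 1.5, 4.5, 7.5 h).
Hydrograph peak occurs at t = 9 h, so basin lag t_L = 9 − 5.0668 = 3.93 h.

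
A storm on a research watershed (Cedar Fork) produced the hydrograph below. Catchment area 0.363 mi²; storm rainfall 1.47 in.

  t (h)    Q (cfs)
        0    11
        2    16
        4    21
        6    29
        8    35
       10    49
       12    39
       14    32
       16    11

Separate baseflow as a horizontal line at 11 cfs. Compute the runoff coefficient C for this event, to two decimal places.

ΣQ_DR = 144.0 cfs; V = ΣQ_DR·Δt = 1.037 × 10^6 ft³.
Runoff depth d = V / A = 1.229 in.
C = d / P = 1.229 / 1.47 = 0.84.

C ≈ 0.84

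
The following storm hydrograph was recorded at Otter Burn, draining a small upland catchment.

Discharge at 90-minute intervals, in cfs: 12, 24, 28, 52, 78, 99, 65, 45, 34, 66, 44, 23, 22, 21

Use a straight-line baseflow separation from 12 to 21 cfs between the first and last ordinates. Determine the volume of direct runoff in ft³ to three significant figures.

Direct-runoff ordinates (Q − Q_b): 0.00, 11.31, 14.62, 37.92, 63.23, 83.54, 48.85, 28.15, 16.46, 47.77, 25.08, 3.38, 1.69, 0.00 cfs.
ΣQ_DR = 382.0 cfs.
With Δt = 1.5 h = 5400 s, V = ΣQ_DR · Δt = 382.0 × 5400 = 2.06 × 10^6 ft³.

V ≈ 2.06 × 10^6 ft³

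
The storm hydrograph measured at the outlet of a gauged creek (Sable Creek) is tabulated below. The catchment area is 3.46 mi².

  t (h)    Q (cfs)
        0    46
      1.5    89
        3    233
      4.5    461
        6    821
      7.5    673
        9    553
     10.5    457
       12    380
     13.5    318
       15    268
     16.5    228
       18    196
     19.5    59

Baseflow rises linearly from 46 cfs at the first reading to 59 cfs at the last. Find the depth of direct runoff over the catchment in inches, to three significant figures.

Direct runoff: 0.00, 42.00, 185.00, 412.00, 771.00, 622.00, 501.00, 404.00, 326.00, 263.00, 212.00, 171.00, 138.00, 0.00 cfs; ΣQ_DR = 4047 cfs.
V = ΣQ_DR · Δt = 4047 × 5400 s = 2.185 × 10^7 ft³.
Over A = 3.46 mi², depth = V / A = 2.72 in.

d ≈ 2.72 in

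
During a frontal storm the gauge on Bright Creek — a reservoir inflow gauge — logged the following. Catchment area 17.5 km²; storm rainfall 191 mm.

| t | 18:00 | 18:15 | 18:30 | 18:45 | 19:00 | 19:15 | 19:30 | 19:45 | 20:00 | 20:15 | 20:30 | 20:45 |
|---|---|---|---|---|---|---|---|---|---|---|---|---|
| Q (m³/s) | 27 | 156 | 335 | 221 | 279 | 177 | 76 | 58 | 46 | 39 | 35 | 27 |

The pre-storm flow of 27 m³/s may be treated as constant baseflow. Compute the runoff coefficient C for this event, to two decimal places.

C ≈ 0.31

ΣQ_DR = 1152 m³/s; V = ΣQ_DR·Δt = 1.037 × 10^6 m³.
Runoff depth d = V / A = 59.25 mm.
C = d / P = 59.25 / 191 = 0.31.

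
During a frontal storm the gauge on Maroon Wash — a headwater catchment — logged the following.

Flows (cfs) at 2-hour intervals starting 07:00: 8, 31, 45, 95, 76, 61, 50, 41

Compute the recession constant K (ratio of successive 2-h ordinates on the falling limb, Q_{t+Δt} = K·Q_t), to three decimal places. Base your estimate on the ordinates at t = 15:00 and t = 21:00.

K ≈ 0.814

Using the recession-limb readings at t = 15:00 and t = 21:00: Q falls from 76 to 41 cfs over 3 intervals.
K = (Q₂/Q₁)^(1/3) = (41/76)^(1/3) = 0.814.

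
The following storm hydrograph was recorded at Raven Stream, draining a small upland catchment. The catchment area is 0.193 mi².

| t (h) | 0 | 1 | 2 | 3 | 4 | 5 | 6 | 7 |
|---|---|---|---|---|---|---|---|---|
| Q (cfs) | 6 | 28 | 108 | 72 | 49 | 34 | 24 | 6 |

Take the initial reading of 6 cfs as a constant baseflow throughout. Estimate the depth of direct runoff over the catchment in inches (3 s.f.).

d ≈ 2.24 in

Direct runoff: 0.0, 22.0, 102.0, 66.0, 43.0, 28.0, 18.0, 0.0 cfs; ΣQ_DR = 279.0 cfs.
V = ΣQ_DR · Δt = 279.0 × 3600 s = 1.004 × 10^6 ft³.
Over A = 0.193 mi², depth = V / A = 2.24 in.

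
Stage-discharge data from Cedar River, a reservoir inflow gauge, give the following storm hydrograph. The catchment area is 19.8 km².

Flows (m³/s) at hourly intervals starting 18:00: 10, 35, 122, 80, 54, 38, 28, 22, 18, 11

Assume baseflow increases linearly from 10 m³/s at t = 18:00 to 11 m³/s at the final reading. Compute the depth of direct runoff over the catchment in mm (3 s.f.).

Direct runoff: 0.00, 24.89, 111.78, 69.67, 43.56, 27.44, 17.33, 11.22, 7.11, 0.00 m³/s; ΣQ_DR = 313.0 m³/s.
V = ΣQ_DR · Δt = 313.0 × 3600 s = 1.127 × 10^6 m³.
Over A = 19.8 km², depth = V / A = 56.9 mm.

d ≈ 56.9 mm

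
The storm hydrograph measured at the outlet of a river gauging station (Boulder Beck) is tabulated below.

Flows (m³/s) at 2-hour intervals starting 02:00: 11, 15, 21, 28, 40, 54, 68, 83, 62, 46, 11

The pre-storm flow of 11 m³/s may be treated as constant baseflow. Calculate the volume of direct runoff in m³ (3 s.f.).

Direct-runoff ordinates (Q − Q_b): 0.0, 4.0, 10.0, 17.0, 29.0, 43.0, 57.0, 72.0, 51.0, 35.0, 0.0 m³/s.
ΣQ_DR = 318.0 m³/s.
With Δt = 2 h = 7200 s, V = ΣQ_DR · Δt = 318.0 × 7200 = 2.29 × 10^6 m³.

V ≈ 2.29 × 10^6 m³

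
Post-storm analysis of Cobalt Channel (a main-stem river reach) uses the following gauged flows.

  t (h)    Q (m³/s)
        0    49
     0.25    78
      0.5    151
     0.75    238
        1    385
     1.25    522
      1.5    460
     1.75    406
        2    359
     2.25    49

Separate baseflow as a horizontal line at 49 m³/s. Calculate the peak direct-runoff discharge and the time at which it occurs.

Subtracting baseflow gives direct-runoff ordinates: 0.0, 29.0, 102.0, 189.0, 336.0, 473.0, 411.0, 357.0, 310.0, 0.0 m³/s.
The maximum is 473.0 m³/s, occurring at the reading for t = 1.25 h.

Q_p = 473.0 m³/s at t = 1.25 h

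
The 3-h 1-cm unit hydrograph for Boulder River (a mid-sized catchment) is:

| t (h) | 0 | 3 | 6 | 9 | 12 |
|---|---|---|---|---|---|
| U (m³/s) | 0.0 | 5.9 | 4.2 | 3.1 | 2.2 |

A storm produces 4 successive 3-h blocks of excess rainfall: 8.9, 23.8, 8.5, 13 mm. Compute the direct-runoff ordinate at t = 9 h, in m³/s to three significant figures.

Q ≈ 17.8 m³/s

By discrete convolution, Q_j = Σ (P_i / 10 mm) · U_{j−i}.
At t = 9 h (j=3): Q = (8.9/10)·3.1 + (23.8/10)·4.2 + (8.5/10)·5.9 + (13/10)·0.0 = 17.8 m³/s.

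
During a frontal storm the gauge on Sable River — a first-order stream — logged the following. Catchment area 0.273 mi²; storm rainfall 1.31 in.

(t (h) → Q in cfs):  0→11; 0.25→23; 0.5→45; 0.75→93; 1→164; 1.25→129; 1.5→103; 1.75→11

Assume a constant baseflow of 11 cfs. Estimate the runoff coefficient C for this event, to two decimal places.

C ≈ 0.53

ΣQ_DR = 491.0 cfs; V = ΣQ_DR·Δt = 4.419 × 10^5 ft³.
Runoff depth d = V / A = 0.6967 in.
C = d / P = 0.6967 / 1.31 = 0.53.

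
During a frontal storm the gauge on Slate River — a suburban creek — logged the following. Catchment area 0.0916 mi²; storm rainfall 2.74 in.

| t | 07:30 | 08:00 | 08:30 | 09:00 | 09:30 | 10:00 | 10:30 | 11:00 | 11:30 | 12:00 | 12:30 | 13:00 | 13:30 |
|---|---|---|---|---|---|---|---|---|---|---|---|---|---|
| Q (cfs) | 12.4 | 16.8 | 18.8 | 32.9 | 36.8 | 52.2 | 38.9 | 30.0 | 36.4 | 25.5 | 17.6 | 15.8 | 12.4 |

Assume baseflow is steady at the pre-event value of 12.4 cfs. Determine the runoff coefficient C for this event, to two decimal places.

C ≈ 0.57

ΣQ_DR = 185.3 cfs; V = ΣQ_DR·Δt = 3.335 × 10^5 ft³.
Runoff depth d = V / A = 1.567 in.
C = d / P = 1.567 / 2.74 = 0.57.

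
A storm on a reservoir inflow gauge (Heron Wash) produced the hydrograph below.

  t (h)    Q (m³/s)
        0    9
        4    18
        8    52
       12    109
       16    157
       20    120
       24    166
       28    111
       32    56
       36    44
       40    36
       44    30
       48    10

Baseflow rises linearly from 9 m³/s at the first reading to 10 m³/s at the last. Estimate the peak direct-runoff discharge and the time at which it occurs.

Q_p = 156.50 m³/s at t = 24 h

Subtracting baseflow gives direct-runoff ordinates: 0.00, 8.92, 42.83, 99.75, 147.67, 110.58, 156.50, 101.42, 46.33, 34.25, 26.17, 20.08, 0.00 m³/s.
The maximum is 156.50 m³/s, occurring at the reading for t = 24 h.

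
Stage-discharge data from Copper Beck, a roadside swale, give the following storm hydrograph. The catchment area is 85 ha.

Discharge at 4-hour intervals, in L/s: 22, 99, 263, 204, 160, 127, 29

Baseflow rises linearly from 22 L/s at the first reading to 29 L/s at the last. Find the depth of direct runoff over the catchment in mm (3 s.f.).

Direct runoff: 0.00, 75.83, 238.67, 178.50, 133.33, 99.17, 0.00 L/s; ΣQ_DR = 725.5 L/s.
V = ΣQ_DR · Δt = 725.5 × 14400 s = 1.045 × 10^7 L.
Over A = 85 ha, depth = V / A = 12.3 mm.

d ≈ 12.3 mm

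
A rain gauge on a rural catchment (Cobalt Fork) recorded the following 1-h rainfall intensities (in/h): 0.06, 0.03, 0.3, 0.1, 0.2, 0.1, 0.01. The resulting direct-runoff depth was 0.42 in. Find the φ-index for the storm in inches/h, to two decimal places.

φ ≈ 0.07 in/h

Only the 4 blocks with intensity above φ contribute runoff: 0.3, 0.1, 0.2, 0.1 in/h.
Σ(I−φ)·Δt = d  ⇒  (0.3+0.1+0.2+0.1 − 4φ)·1 = 0.42
φ = (0.7000 − 0.42/1) / 4 = 0.07 in/h.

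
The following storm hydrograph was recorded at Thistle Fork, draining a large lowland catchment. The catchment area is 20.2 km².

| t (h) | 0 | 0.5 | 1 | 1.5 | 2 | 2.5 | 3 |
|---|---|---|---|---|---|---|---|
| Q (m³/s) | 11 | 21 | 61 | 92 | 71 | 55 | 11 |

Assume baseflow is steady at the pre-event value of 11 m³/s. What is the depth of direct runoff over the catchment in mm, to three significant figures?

d ≈ 21.8 mm

Direct runoff: 0.0, 10.0, 50.0, 81.0, 60.0, 44.0, 0.0 m³/s; ΣQ_DR = 245.0 m³/s.
V = ΣQ_DR · Δt = 245.0 × 1800 s = 4.410 × 10^5 m³.
Over A = 20.2 km², depth = V / A = 21.8 mm.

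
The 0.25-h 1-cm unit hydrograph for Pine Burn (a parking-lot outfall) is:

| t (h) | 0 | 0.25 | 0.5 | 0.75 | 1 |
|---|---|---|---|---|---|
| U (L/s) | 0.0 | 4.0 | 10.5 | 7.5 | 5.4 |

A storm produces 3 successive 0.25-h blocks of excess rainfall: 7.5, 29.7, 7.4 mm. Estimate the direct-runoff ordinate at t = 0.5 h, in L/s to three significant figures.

Q ≈ 19.8 L/s

By discrete convolution, Q_j = Σ (P_i / 10 mm) · U_{j−i}.
At t = 0.5 h (j=2): Q = (7.5/10)·10.5 + (29.7/10)·4.0 + (7.4/10)·0.0 = 19.8 L/s.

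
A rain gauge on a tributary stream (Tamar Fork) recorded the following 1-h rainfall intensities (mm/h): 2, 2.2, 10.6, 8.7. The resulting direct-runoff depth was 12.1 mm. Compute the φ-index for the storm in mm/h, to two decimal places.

φ ≈ 3.60 mm/h

Only the 2 blocks with intensity above φ contribute runoff: 10.6, 8.7 mm/h.
Σ(I−φ)·Δt = d  ⇒  (10.6+8.7 − 2φ)·1 = 12.1
φ = (19.30 − 12.1/1) / 2 = 3.60 mm/h.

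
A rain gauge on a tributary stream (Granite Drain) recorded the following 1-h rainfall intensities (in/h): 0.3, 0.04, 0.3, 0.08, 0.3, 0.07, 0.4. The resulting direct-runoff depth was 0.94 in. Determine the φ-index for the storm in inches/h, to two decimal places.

Only the 4 blocks with intensity above φ contribute runoff: 0.3, 0.3, 0.3, 0.4 in/h.
Σ(I−φ)·Δt = d  ⇒  (0.3+0.3+0.3+0.4 − 4φ)·1 = 0.94
φ = (1.300 − 0.94/1) / 4 = 0.09 in/h.

φ ≈ 0.09 in/h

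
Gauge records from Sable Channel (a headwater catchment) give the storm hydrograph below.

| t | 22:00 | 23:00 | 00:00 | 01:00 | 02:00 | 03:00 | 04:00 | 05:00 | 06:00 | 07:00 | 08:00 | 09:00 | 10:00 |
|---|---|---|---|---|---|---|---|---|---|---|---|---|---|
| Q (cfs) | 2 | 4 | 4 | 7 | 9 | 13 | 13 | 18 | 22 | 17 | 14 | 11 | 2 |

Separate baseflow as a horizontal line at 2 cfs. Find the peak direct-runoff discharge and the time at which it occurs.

Q_p = 20.0 cfs at t = 06:00

Subtracting baseflow gives direct-runoff ordinates: 0.0, 2.0, 2.0, 5.0, 7.0, 11.0, 11.0, 16.0, 20.0, 15.0, 12.0, 9.0, 0.0 cfs.
The maximum is 20.0 cfs, occurring at the reading for t = 06:00.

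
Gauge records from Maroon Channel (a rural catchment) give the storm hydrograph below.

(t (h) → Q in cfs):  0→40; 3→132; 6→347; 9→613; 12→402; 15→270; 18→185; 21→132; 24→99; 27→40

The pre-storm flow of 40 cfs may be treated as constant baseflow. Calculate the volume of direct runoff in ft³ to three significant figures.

V ≈ 2.01 × 10^7 ft³

Direct-runoff ordinates (Q − Q_b): 0.0, 92.0, 307.0, 573.0, 362.0, 230.0, 145.0, 92.0, 59.0, 0.0 cfs.
ΣQ_DR = 1860 cfs.
With Δt = 3 h = 10800 s, V = ΣQ_DR · Δt = 1860 × 10800 = 2.01 × 10^7 ft³.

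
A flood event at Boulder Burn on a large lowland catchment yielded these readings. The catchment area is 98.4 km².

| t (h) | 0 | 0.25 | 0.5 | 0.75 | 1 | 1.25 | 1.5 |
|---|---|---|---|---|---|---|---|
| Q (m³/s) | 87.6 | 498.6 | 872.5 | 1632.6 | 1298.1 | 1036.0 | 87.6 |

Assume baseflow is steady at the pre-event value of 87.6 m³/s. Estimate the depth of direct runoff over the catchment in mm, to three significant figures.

d ≈ 44.8 mm

Direct runoff: 0.0, 411.0, 784.9, 1545.0, 1210.5, 948.4, 0.0 m³/s; ΣQ_DR = 4900 m³/s.
V = ΣQ_DR · Δt = 4900 × 900 s = 4.410 × 10^6 m³.
Over A = 98.4 km², depth = V / A = 44.8 mm.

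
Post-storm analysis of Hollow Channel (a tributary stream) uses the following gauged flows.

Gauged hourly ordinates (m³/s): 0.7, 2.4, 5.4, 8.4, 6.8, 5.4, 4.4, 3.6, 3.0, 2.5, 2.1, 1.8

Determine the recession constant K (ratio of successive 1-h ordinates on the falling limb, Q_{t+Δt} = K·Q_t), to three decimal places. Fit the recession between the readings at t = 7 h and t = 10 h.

Using the recession-limb readings at t = 7 h and t = 10 h: Q falls from 3.6 to 2.1 m³/s over 3 intervals.
K = (Q₂/Q₁)^(1/3) = (2.1/3.6)^(1/3) = 0.836.

K ≈ 0.836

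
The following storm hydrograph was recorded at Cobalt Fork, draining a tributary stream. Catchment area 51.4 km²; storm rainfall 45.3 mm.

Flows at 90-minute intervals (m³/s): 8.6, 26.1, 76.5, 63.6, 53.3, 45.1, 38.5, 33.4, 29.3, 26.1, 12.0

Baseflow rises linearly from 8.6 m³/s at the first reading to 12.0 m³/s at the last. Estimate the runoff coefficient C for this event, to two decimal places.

C ≈ 0.69

ΣQ_DR = 299.2 m³/s; V = ΣQ_DR·Δt = 1.616 × 10^6 m³.
Runoff depth d = V / A = 31.43 mm.
C = d / P = 31.43 / 45.3 = 0.69.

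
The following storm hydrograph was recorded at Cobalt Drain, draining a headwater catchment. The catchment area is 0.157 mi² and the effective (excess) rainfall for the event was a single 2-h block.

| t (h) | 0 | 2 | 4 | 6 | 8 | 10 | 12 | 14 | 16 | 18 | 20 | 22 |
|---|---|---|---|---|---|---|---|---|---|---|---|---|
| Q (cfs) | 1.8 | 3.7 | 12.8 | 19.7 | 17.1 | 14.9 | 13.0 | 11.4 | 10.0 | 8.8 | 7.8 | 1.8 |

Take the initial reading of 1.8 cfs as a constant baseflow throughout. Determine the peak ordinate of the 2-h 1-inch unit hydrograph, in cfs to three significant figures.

Direct runoff: 0.0, 1.9, 11.0, 17.9, 15.3, 13.1, 11.2, 9.6, 8.2, 7.0, 6.0, 0.0 cfs; ΣQ_DR = 101.2 cfs, peak = 17.9 cfs.
Runoff depth d = ΣQ_DR·Δt / A = 101.2 × 7200 / (0.157 mi²) = 1.998 in.
The 1-inch UH is the DRH scaled by (1 in)/d, so U_p = 17.9 × 1/1.998 = 8.96 cfs.

U_p ≈ 8.96 cfs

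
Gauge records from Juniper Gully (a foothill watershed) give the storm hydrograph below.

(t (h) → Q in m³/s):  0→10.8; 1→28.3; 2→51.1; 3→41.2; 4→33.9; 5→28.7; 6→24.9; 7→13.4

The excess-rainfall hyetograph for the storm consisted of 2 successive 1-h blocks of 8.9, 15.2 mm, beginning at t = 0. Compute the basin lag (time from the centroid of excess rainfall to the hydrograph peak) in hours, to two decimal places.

Centroid of excess rainfall: t_c = Σ P_i·t̄_i / ΣP_i = 1.1307 h (block centres at 0.5, 1.5 h).
Hydrograph peak occurs at t = 2 h, so basin lag t_L = 2 − 1.1307 = 0.87 h.

t_L ≈ 0.87 h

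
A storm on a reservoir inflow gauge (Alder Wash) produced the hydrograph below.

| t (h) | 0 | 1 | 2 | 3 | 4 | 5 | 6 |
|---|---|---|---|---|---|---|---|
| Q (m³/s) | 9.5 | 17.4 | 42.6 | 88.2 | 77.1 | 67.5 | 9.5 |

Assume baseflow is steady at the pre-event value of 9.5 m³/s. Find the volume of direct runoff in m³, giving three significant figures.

V ≈ 8.83 × 10^5 m³

Direct-runoff ordinates (Q − Q_b): 0.0, 7.9, 33.1, 78.7, 67.6, 58.0, 0.0 m³/s.
ΣQ_DR = 245.3 m³/s.
With Δt = 1 h = 3600 s, V = ΣQ_DR · Δt = 245.3 × 3600 = 8.83 × 10^5 m³.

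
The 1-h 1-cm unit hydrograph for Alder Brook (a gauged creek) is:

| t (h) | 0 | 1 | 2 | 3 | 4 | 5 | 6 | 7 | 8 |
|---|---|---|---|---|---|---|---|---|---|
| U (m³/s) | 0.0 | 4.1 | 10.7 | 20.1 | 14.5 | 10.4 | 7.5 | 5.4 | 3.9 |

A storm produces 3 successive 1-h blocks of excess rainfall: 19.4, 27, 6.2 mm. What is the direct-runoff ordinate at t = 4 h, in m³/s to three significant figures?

By discrete convolution, Q_j = Σ (P_i / 10 mm) · U_{j−i}.
At t = 4 h (j=4): Q = (19.4/10)·14.5 + (27/10)·20.1 + (6.2/10)·10.7 = 89.0 m³/s.

Q ≈ 89.0 m³/s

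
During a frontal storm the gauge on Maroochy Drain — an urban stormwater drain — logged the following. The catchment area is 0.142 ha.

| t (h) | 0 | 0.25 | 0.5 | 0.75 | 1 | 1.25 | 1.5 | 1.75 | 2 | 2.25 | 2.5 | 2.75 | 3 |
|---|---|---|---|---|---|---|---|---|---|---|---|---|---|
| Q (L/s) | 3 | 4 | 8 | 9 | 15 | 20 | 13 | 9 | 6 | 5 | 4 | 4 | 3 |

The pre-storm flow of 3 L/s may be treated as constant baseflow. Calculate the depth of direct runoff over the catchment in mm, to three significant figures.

Direct runoff: 0.0, 1.0, 5.0, 6.0, 12.0, 17.0, 10.0, 6.0, 3.0, 2.0, 1.0, 1.0, 0.0 L/s; ΣQ_DR = 64.00 L/s.
V = ΣQ_DR · Δt = 64.00 × 900 s = 57600 L.
Over A = 0.142 ha, depth = V / A = 40.6 mm.

d ≈ 40.6 mm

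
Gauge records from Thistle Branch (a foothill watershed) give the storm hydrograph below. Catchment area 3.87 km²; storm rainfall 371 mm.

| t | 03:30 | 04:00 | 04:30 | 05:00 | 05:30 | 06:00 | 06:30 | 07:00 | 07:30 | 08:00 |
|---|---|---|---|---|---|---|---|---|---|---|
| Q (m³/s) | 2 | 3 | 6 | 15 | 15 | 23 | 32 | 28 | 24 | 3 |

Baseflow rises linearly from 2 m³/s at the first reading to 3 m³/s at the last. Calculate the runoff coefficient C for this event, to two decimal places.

ΣQ_DR = 126.0 m³/s; V = ΣQ_DR·Δt = 2.268 × 10^5 m³.
Runoff depth d = V / A = 58.60 mm.
C = d / P = 58.60 / 371 = 0.16.

C ≈ 0.16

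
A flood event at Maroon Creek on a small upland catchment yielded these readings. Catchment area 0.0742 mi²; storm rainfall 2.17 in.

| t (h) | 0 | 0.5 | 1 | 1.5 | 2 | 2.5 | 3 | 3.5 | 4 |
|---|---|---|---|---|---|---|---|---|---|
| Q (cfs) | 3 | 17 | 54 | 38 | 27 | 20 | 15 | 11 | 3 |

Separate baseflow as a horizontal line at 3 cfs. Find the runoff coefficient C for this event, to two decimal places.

C ≈ 0.77

ΣQ_DR = 161.0 cfs; V = ΣQ_DR·Δt = 2.898 × 10^5 ft³.
Runoff depth d = V / A = 1.681 in.
C = d / P = 1.681 / 2.17 = 0.77.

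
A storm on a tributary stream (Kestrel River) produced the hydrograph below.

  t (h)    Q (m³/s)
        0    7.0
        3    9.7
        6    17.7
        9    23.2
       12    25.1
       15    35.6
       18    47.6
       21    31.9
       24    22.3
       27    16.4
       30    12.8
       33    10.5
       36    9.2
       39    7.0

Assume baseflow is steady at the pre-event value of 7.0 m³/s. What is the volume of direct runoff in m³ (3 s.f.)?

Direct-runoff ordinates (Q − Q_b): 0.0, 2.7, 10.7, 16.2, 18.1, 28.6, 40.6, 24.9, 15.3, 9.4, 5.8, 3.5, 2.2, 0.0 m³/s.
ΣQ_DR = 178.0 m³/s.
With Δt = 3 h = 10800 s, V = ΣQ_DR · Δt = 178.0 × 10800 = 1.92 × 10^6 m³.

V ≈ 1.92 × 10^6 m³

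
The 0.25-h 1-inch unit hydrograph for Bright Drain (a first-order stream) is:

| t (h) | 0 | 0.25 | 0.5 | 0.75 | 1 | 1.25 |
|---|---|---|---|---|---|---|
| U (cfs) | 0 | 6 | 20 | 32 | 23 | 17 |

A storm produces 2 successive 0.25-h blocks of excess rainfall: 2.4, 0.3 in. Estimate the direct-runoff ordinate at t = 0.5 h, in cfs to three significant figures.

By discrete convolution, Q_j = Σ (P_i / 1 in) · U_{j−i}.
At t = 0.5 h (j=2): Q = (2.4/1)·20 + (0.3/1)·6 = 49.8 cfs.

Q ≈ 49.8 cfs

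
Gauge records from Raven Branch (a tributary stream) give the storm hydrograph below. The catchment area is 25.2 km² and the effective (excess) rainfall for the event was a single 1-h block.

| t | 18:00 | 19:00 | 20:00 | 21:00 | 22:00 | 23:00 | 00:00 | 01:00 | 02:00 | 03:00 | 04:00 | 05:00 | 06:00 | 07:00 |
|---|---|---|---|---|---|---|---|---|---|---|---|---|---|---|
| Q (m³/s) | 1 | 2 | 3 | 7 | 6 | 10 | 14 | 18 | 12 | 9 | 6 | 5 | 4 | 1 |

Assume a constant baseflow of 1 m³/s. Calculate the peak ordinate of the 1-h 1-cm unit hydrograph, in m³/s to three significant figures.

Direct runoff: 0.0, 1.0, 2.0, 6.0, 5.0, 9.0, 13.0, 17.0, 11.0, 8.0, 5.0, 4.0, 3.0, 0.0 m³/s; ΣQ_DR = 84.00 m³/s, peak = 17.0 m³/s.
Runoff depth d = ΣQ_DR·Δt / A = 84.00 × 3600 / (25.2 km²) = 12.00 mm.
The 1-cm UH is the DRH scaled by (10 mm)/d, so U_p = 17.0 × 10/12.00 = 14.2 m³/s.

U_p ≈ 14.2 m³/s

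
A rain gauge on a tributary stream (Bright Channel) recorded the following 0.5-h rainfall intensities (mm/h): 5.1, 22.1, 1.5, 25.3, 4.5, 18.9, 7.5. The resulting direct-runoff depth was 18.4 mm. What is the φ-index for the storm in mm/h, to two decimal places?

φ ≈ 9.83 mm/h

Only the 3 blocks with intensity above φ contribute runoff: 22.1, 25.3, 18.9 mm/h.
Σ(I−φ)·Δt = d  ⇒  (22.1+25.3+18.9 − 3φ)·0.5 = 18.4
φ = (66.30 − 18.4/0.5) / 3 = 9.83 mm/h.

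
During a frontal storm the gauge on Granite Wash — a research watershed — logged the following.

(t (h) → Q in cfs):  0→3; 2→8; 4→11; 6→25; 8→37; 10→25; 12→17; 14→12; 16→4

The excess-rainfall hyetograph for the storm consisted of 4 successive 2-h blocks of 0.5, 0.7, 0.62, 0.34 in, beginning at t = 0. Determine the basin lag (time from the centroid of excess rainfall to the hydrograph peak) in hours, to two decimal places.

Centroid of excess rainfall: t_c = Σ P_i·t̄_i / ΣP_i = 3.7407 h (block centres at 1, 3, 5, 7 h).
Hydrograph peak occurs at t = 8 h, so basin lag t_L = 8 − 3.7407 = 4.26 h.

t_L ≈ 4.26 h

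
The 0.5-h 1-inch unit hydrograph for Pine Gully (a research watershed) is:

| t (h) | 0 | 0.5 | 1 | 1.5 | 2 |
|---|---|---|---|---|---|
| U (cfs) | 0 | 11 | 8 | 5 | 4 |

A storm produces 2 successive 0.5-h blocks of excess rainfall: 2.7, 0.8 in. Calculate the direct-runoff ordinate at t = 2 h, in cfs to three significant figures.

By discrete convolution, Q_j = Σ (P_i / 1 in) · U_{j−i}.
At t = 2 h (j=4): Q = (2.7/1)·4 + (0.8/1)·5 = 14.8 cfs.

Q ≈ 14.8 cfs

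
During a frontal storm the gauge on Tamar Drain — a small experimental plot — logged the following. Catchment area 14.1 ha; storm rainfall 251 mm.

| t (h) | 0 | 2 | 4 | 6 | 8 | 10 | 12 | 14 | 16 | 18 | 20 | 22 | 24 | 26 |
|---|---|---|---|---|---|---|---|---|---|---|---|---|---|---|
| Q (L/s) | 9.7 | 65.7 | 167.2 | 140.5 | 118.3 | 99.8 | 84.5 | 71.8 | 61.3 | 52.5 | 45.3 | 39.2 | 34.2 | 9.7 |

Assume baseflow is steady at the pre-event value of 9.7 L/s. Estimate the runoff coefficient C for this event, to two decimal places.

C ≈ 0.18

ΣQ_DR = 863.9 L/s; V = ΣQ_DR·Δt = 6.220 × 10^6 L.
Runoff depth d = V / A = 44.11 mm.
C = d / P = 44.11 / 251 = 0.18.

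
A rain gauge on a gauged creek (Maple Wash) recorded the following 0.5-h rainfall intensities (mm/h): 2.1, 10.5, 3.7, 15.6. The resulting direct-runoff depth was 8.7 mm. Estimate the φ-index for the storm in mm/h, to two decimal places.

φ ≈ 4.35 mm/h

Only the 2 blocks with intensity above φ contribute runoff: 10.5, 15.6 mm/h.
Σ(I−φ)·Δt = d  ⇒  (10.5+15.6 − 2φ)·0.5 = 8.7
φ = (26.10 − 8.7/0.5) / 2 = 4.35 mm/h.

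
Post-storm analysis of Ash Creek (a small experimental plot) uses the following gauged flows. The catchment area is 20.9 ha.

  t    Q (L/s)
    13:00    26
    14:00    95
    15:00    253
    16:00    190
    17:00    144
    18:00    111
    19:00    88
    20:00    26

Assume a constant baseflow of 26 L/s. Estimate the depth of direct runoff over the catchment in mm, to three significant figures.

Direct runoff: 0.0, 69.0, 227.0, 164.0, 118.0, 85.0, 62.0, 0.0 L/s; ΣQ_DR = 725.0 L/s.
V = ΣQ_DR · Δt = 725.0 × 3600 s = 2.610 × 10^6 L.
Over A = 20.9 ha, depth = V / A = 12.5 mm.

d ≈ 12.5 mm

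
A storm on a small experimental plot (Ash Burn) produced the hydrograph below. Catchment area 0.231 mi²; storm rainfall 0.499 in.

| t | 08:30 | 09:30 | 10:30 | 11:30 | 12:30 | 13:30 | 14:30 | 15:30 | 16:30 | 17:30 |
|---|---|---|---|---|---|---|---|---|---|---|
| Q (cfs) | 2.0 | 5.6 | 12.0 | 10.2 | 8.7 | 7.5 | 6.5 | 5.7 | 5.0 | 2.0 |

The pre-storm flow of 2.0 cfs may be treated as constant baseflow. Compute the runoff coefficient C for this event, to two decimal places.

ΣQ_DR = 45.20 cfs; V = ΣQ_DR·Δt = 1.627 × 10^5 ft³.
Runoff depth d = V / A = 0.3032 in.
C = d / P = 0.3032 / 0.499 = 0.61.

C ≈ 0.61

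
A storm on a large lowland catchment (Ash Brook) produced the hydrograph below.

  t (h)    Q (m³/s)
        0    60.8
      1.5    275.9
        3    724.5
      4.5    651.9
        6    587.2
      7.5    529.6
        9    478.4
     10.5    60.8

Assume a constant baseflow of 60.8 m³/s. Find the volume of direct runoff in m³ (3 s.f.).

V ≈ 1.56 × 10^7 m³

Direct-runoff ordinates (Q − Q_b): 0.0, 215.1, 663.7, 591.1, 526.4, 468.8, 417.6, 0.0 m³/s.
ΣQ_DR = 2883 m³/s.
With Δt = 1.5 h = 5400 s, V = ΣQ_DR · Δt = 2883 × 5400 = 1.56 × 10^7 m³.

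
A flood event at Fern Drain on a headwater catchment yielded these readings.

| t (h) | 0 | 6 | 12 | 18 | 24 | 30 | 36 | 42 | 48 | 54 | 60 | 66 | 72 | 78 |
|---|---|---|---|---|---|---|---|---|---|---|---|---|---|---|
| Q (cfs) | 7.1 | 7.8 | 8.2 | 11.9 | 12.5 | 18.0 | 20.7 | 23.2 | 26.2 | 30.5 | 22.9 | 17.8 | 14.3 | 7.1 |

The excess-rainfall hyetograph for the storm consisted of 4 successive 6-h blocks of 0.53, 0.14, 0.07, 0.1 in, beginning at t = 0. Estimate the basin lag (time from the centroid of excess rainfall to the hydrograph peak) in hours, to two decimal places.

Centroid of excess rainfall: t_c = Σ P_i·t̄_i / ΣP_i = 7.1429 h (block centres at 3, 9, 15, 21 h).
Hydrograph peak occurs at t = 54 h, so basin lag t_L = 54 − 7.1429 = 46.86 h.

t_L ≈ 46.86 h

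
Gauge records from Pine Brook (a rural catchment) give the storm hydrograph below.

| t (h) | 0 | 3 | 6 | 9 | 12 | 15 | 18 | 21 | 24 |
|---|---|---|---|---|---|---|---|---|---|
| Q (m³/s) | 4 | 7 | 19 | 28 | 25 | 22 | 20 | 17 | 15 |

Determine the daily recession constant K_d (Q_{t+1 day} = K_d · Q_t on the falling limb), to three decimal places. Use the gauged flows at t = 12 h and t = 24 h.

Between t = 12 h and t = 24 h the flow falls from 25 to 15 m³/s over 4×3 h = 12 h.
Per-interval ratio K = (15/25)^(1/4) = 0.8801; K_d = K^(24/3) = 0.360.

K_d ≈ 0.360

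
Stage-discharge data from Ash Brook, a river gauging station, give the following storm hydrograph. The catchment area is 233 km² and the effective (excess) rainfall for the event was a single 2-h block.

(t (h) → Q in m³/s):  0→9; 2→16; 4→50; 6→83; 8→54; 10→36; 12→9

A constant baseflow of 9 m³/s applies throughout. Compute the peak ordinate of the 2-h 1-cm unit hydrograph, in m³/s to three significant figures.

Direct runoff: 0.0, 7.0, 41.0, 74.0, 45.0, 27.0, 0.0 m³/s; ΣQ_DR = 194.0 m³/s, peak = 74.0 m³/s.
Runoff depth d = ΣQ_DR·Δt / A = 194.0 × 7200 / (233 km²) = 5.995 mm.
The 1-cm UH is the DRH scaled by (10 mm)/d, so U_p = 74.0 × 10/5.995 = 123 m³/s.

U_p ≈ 123 m³/s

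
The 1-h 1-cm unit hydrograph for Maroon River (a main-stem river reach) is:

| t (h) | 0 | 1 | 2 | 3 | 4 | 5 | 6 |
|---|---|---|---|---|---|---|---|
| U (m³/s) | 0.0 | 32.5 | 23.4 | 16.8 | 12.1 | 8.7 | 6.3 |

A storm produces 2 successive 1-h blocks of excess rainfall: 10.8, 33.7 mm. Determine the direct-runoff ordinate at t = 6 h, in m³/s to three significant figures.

By discrete convolution, Q_j = Σ (P_i / 10 mm) · U_{j−i}.
At t = 6 h (j=6): Q = (10.8/10)·6.3 + (33.7/10)·8.7 = 36.1 m³/s.

Q ≈ 36.1 m³/s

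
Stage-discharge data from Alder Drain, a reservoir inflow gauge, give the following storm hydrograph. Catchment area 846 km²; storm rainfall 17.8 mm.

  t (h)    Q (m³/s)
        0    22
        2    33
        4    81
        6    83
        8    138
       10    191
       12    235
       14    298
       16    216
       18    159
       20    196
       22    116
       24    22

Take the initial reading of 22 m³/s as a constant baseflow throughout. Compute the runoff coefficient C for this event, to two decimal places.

ΣQ_DR = 1504 m³/s; V = ΣQ_DR·Δt = 1.083 × 10^7 m³.
Runoff depth d = V / A = 12.80 mm.
C = d / P = 12.80 / 17.8 = 0.72.

C ≈ 0.72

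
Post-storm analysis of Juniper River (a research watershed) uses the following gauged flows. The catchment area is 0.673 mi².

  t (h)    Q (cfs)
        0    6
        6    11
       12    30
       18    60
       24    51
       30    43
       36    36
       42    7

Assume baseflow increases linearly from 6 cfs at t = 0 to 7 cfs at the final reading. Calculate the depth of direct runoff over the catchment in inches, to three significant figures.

d ≈ 2.65 in

Direct runoff: 0.00, 4.86, 23.71, 53.57, 44.43, 36.29, 29.14, 0.00 cfs; ΣQ_DR = 192.0 cfs.
V = ΣQ_DR · Δt = 192.0 × 21600 s = 4.147 × 10^6 ft³.
Over A = 0.673 mi², depth = V / A = 2.65 in.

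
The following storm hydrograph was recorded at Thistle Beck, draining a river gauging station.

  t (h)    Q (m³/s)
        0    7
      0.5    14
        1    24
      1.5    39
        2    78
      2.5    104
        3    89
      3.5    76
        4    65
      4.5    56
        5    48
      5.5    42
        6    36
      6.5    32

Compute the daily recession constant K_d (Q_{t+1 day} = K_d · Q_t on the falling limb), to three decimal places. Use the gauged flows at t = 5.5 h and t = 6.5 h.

Between t = 5.5 h and t = 6.5 h the flow falls from 42 to 32 m³/s over 2×0.5 h = 1 h.
Per-interval ratio K = (32/42)^(1/2) = 0.8729; K_d = K^(24/0.5) = 0.001.

K_d ≈ 0.001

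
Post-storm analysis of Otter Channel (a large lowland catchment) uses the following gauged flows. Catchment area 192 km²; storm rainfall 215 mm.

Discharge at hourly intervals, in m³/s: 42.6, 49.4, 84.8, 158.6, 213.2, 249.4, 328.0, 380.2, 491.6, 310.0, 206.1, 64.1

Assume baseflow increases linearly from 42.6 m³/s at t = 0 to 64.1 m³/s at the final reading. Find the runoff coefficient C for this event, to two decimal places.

C ≈ 0.17

ΣQ_DR = 1938 m³/s; V = ΣQ_DR·Δt = 6.976 × 10^6 m³.
Runoff depth d = V / A = 36.33 mm.
C = d / P = 36.33 / 215 = 0.17.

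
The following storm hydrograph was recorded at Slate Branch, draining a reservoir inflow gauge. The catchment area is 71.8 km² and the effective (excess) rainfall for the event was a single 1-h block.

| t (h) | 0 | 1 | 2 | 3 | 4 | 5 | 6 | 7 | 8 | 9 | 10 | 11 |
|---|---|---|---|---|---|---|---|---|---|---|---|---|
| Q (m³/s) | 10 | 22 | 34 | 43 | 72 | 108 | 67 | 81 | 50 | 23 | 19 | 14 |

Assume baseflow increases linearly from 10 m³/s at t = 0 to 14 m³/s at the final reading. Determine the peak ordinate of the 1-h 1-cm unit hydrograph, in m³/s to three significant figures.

U_p ≈ 48.1 m³/s

Direct runoff: 0.00, 11.64, 23.27, 31.91, 60.55, 96.18, 54.82, 68.45, 37.09, 9.73, 5.36, 0.00 m³/s; ΣQ_DR = 399.0 m³/s, peak = 96.18 m³/s.
Runoff depth d = ΣQ_DR·Δt / A = 399.0 × 3600 / (71.8 km²) = 20.01 mm.
The 1-cm UH is the DRH scaled by (10 mm)/d, so U_p = 96.18 × 10/20.01 = 48.1 m³/s.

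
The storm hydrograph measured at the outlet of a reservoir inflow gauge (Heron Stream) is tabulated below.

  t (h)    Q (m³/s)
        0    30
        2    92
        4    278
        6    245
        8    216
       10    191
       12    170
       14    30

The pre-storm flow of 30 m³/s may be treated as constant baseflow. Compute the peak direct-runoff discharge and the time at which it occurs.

Q_p = 248.0 m³/s at t = 4 h

Subtracting baseflow gives direct-runoff ordinates: 0.0, 62.0, 248.0, 215.0, 186.0, 161.0, 140.0, 0.0 m³/s.
The maximum is 248.0 m³/s, occurring at the reading for t = 4 h.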